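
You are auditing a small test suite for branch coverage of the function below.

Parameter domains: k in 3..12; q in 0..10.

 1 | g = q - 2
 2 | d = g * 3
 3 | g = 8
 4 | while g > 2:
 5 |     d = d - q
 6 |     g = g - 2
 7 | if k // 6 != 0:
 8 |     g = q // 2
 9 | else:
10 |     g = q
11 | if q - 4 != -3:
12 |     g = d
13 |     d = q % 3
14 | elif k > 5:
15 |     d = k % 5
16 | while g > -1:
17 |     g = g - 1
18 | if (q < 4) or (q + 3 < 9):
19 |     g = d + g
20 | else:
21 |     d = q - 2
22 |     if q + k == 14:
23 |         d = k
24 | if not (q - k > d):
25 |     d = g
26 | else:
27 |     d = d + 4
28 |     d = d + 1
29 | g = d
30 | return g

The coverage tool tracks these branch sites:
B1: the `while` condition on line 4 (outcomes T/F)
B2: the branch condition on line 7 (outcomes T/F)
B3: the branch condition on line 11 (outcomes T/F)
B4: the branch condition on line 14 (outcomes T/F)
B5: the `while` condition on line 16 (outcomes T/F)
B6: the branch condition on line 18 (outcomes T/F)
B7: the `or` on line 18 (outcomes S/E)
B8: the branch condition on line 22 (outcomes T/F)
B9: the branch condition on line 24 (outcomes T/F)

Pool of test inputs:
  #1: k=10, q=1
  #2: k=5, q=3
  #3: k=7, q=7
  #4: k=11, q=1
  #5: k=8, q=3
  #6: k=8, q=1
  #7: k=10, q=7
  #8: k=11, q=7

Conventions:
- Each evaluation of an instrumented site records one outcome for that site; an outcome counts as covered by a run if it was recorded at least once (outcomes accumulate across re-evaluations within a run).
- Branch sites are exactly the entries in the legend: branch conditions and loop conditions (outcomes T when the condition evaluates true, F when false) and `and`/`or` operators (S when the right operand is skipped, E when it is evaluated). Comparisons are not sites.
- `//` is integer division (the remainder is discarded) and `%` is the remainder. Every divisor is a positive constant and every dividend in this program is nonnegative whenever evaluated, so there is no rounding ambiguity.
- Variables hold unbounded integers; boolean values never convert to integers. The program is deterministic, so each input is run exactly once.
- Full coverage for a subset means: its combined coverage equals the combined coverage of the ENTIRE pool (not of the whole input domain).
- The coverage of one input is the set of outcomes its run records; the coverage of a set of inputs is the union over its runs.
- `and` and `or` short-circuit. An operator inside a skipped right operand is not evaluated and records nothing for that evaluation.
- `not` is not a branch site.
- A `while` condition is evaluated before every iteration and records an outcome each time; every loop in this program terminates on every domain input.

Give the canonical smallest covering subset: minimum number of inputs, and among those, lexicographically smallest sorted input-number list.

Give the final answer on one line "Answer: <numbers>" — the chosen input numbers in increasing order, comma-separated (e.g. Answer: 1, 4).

input #1 (k=10, q=1): events B1->T, B1->T, B1->T, B1->F, B2->T, B3->F, B4->T, B5->T, B5->F, B7->S, B6->T, B9->T; covers B1=T, B1=F, B2=T, B3=F, B4=T, B5=T, B5=F, B6=T, B7=S, B9=T
input #2 (k=5, q=3): events B1->T, B1->T, B1->T, B1->F, B2->F, B3->T, B5->F, B7->S, B6->T, B9->T; covers B1=T, B1=F, B2=F, B3=T, B5=F, B6=T, B7=S, B9=T
input #3 (k=7, q=7): events B1->T, B1->T, B1->T, B1->F, B2->T, B3->T, B5->F, B7->E, B6->F, B8->T, B9->T; covers B1=T, B1=F, B2=T, B3=T, B5=F, B6=F, B7=E, B8=T, B9=T
input #4 (k=11, q=1): events B1->T, B1->T, B1->T, B1->F, B2->T, B3->F, B4->T, B5->T, B5->F, B7->S, B6->T, B9->T; covers B1=T, B1=F, B2=T, B3=F, B4=T, B5=T, B5=F, B6=T, B7=S, B9=T
input #5 (k=8, q=3): events B1->T, B1->T, B1->T, B1->F, B2->T, B3->T, B5->F, B7->S, B6->T, B9->T; covers B1=T, B1=F, B2=T, B3=T, B5=F, B6=T, B7=S, B9=T
input #6 (k=8, q=1): events B1->T, B1->T, B1->T, B1->F, B2->T, B3->F, B4->T, B5->T, B5->F, B7->S, B6->T, B9->T; covers B1=T, B1=F, B2=T, B3=F, B4=T, B5=T, B5=F, B6=T, B7=S, B9=T
input #7 (k=10, q=7): events B1->T, B1->T, B1->T, B1->F, B2->T, B3->T, B5->F, B7->E, B6->F, B8->F, B9->T; covers B1=T, B1=F, B2=T, B3=T, B5=F, B6=F, B7=E, B8=F, B9=T
input #8 (k=11, q=7): events B1->T, B1->T, B1->T, B1->F, B2->T, B3->T, B5->F, B7->E, B6->F, B8->F, B9->T; covers B1=T, B1=F, B2=T, B3=T, B5=F, B6=F, B7=E, B8=F, B9=T
union over all inputs: B1=T, B1=F, B2=T, B2=F, B3=T, B3=F, B4=T, B5=T, B5=F, B6=T, B6=F, B7=S, B7=E, B8=T, B8=F, B9=T (16 outcomes)
no size-1 subset reaches all 16 outcomes (best union: 10/16)
no size-2 subset reaches all 16 outcomes (best union: 14/16)
no size-3 subset reaches all 16 outcomes (best union: 15/16)
at size 4, {1, 2, 3, 7} reaches all 16 outcomes; every lexicographically earlier size-4 subset fails

Answer: 1, 2, 3, 7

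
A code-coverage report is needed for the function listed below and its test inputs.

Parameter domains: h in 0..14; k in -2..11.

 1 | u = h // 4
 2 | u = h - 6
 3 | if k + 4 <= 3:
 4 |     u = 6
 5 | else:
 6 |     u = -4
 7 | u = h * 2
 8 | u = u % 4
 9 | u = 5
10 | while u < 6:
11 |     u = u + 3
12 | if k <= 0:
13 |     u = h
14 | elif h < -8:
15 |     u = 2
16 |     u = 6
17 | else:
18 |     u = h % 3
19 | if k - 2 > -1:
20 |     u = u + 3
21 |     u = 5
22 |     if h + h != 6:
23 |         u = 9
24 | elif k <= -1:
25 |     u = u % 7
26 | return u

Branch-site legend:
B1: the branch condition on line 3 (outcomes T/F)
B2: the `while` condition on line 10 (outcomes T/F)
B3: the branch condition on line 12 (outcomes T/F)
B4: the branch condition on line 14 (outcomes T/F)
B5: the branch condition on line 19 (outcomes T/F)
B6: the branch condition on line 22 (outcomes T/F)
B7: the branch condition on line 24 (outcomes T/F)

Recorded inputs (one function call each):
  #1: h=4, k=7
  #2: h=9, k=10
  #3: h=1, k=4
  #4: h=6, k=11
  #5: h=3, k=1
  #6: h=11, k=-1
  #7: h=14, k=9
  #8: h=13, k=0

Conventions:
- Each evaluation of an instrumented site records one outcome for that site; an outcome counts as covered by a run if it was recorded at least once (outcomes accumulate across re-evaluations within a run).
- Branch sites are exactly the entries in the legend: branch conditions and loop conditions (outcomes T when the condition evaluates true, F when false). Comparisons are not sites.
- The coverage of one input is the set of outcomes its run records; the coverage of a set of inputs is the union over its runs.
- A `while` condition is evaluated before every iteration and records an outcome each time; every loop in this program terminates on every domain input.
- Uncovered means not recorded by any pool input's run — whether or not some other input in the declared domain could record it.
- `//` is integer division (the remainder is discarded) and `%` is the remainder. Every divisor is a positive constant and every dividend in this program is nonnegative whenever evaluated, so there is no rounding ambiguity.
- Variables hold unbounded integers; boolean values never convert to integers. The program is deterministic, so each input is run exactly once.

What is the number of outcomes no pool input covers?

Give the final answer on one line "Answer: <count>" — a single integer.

run #1 (h=4, k=7) runs B1->F, B2->T, B2->F, B3->F, B4->F, B5->T, B6->T; records B1=F, B2=T, B2=F, B3=F, B4=F, B5=T, B6=T
run #2 (h=9, k=10) runs B1->F, B2->T, B2->F, B3->F, B4->F, B5->T, B6->T; records B1=F, B2=T, B2=F, B3=F, B4=F, B5=T, B6=T
run #3 (h=1, k=4) runs B1->F, B2->T, B2->F, B3->F, B4->F, B5->T, B6->T; records B1=F, B2=T, B2=F, B3=F, B4=F, B5=T, B6=T
run #4 (h=6, k=11) runs B1->F, B2->T, B2->F, B3->F, B4->F, B5->T, B6->T; records B1=F, B2=T, B2=F, B3=F, B4=F, B5=T, B6=T
run #5 (h=3, k=1) runs B1->F, B2->T, B2->F, B3->F, B4->F, B5->F, B7->F; records B1=F, B2=T, B2=F, B3=F, B4=F, B5=F, B7=F
run #6 (h=11, k=-1) runs B1->T, B2->T, B2->F, B3->T, B5->F, B7->T; records B1=T, B2=T, B2=F, B3=T, B5=F, B7=T
run #7 (h=14, k=9) runs B1->F, B2->T, B2->F, B3->F, B4->F, B5->T, B6->T; records B1=F, B2=T, B2=F, B3=F, B4=F, B5=T, B6=T
run #8 (h=13, k=0) runs B1->F, B2->T, B2->F, B3->T, B5->F, B7->F; records B1=F, B2=T, B2=F, B3=T, B5=F, B7=F
union over the pool: B1=T, B1=F, B2=T, B2=F, B3=T, B3=F, B4=F, B5=T, B5=F, B6=T, B7=T, B7=F
uncovered (2 of 14): B4=T, B6=F

Answer: 2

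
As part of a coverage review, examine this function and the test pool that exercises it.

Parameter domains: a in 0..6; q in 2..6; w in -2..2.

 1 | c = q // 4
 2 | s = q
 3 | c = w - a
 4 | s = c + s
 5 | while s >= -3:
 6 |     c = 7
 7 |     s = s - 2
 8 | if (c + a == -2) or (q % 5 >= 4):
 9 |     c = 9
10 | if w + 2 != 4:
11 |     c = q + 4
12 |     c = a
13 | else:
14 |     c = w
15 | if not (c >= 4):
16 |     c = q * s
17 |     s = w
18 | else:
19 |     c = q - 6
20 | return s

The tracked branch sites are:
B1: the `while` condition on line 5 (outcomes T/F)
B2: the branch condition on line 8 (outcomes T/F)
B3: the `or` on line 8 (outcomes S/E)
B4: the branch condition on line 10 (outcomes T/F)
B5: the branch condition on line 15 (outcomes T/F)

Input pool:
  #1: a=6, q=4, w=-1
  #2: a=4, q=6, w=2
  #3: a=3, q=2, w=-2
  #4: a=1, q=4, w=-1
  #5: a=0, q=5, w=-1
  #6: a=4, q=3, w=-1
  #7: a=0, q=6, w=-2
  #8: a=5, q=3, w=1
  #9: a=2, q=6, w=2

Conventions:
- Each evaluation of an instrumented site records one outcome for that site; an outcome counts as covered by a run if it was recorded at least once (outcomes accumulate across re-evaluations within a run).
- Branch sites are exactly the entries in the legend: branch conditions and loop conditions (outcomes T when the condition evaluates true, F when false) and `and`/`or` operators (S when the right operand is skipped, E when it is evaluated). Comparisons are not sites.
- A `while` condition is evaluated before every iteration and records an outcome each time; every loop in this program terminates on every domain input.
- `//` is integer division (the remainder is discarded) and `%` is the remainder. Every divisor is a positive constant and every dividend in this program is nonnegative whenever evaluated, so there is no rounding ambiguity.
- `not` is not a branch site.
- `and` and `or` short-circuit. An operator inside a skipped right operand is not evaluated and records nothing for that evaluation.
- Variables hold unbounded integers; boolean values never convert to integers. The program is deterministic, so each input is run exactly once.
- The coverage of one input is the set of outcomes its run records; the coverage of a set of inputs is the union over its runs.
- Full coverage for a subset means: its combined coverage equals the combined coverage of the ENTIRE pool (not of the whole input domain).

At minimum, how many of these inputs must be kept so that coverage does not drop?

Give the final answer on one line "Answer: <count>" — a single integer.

#1 (a=6, q=4, w=-1) -> covered: B1=T, B1=F, B2=T, B3=E, B4=T, B5=F
#2 (a=4, q=6, w=2) -> covered: B1=T, B1=F, B2=F, B3=E, B4=F, B5=T
#3 (a=3, q=2, w=-2) -> covered: B1=T, B1=F, B2=F, B3=E, B4=T, B5=T
#4 (a=1, q=4, w=-1) -> covered: B1=T, B1=F, B2=T, B3=E, B4=T, B5=T
#5 (a=0, q=5, w=-1) -> covered: B1=T, B1=F, B2=F, B3=E, B4=T, B5=T
#6 (a=4, q=3, w=-1) -> covered: B1=T, B1=F, B2=F, B3=E, B4=T, B5=F
#7 (a=0, q=6, w=-2) -> covered: B1=T, B1=F, B2=F, B3=E, B4=T, B5=T
#8 (a=5, q=3, w=1) -> covered: B1=T, B1=F, B2=F, B3=E, B4=T, B5=F
#9 (a=2, q=6, w=2) -> covered: B1=T, B1=F, B2=F, B3=E, B4=F, B5=T
the full pool covers 9 outcomes: B1=T, B1=F, B2=T, B2=F, B3=E, B4=T, B4=F, B5=T, B5=F
size 1 is not enough: best union over all size-1 subsets is 6/9
the canonical winner is {1, 2}: size 2, full 9-outcome coverage, earliest index list among size-2 covers

Answer: 2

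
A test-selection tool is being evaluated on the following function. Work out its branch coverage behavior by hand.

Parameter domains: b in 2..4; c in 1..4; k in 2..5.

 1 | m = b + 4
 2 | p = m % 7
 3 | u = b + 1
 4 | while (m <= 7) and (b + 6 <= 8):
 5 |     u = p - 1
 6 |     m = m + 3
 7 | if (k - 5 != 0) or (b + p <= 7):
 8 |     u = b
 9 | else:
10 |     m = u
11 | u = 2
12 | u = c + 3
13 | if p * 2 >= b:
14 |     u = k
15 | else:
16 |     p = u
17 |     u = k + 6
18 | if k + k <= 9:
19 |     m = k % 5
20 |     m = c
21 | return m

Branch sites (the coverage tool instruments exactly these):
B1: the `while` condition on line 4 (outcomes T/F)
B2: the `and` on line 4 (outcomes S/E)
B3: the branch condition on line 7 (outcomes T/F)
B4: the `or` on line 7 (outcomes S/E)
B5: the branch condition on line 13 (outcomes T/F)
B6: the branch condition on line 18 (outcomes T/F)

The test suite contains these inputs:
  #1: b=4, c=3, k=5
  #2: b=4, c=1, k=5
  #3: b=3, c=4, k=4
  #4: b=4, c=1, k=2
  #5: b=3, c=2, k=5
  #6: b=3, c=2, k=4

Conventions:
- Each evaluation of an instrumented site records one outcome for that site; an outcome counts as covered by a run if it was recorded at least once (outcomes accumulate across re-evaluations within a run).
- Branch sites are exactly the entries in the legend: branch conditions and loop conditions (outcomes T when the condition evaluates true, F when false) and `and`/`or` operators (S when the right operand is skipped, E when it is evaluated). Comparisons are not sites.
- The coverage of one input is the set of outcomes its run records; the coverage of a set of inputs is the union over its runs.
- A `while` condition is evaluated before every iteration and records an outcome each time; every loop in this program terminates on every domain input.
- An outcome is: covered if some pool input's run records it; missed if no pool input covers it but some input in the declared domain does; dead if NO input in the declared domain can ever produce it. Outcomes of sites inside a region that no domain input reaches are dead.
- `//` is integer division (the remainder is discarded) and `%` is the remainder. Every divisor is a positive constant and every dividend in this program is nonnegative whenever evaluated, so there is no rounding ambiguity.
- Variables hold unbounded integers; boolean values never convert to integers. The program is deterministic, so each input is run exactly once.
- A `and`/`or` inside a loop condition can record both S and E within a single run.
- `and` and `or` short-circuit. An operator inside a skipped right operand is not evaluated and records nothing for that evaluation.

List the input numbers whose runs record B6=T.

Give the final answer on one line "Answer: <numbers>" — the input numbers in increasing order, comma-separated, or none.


input #1 (b=4, c=3, k=5): does not record B6=T
input #2 (b=4, c=1, k=5): does not record B6=T
input #3 (b=3, c=4, k=4): records B6=T
input #4 (b=4, c=1, k=2): records B6=T
input #5 (b=3, c=2, k=5): does not record B6=T
input #6 (b=3, c=2, k=4): records B6=T
Answer: 3, 4, 6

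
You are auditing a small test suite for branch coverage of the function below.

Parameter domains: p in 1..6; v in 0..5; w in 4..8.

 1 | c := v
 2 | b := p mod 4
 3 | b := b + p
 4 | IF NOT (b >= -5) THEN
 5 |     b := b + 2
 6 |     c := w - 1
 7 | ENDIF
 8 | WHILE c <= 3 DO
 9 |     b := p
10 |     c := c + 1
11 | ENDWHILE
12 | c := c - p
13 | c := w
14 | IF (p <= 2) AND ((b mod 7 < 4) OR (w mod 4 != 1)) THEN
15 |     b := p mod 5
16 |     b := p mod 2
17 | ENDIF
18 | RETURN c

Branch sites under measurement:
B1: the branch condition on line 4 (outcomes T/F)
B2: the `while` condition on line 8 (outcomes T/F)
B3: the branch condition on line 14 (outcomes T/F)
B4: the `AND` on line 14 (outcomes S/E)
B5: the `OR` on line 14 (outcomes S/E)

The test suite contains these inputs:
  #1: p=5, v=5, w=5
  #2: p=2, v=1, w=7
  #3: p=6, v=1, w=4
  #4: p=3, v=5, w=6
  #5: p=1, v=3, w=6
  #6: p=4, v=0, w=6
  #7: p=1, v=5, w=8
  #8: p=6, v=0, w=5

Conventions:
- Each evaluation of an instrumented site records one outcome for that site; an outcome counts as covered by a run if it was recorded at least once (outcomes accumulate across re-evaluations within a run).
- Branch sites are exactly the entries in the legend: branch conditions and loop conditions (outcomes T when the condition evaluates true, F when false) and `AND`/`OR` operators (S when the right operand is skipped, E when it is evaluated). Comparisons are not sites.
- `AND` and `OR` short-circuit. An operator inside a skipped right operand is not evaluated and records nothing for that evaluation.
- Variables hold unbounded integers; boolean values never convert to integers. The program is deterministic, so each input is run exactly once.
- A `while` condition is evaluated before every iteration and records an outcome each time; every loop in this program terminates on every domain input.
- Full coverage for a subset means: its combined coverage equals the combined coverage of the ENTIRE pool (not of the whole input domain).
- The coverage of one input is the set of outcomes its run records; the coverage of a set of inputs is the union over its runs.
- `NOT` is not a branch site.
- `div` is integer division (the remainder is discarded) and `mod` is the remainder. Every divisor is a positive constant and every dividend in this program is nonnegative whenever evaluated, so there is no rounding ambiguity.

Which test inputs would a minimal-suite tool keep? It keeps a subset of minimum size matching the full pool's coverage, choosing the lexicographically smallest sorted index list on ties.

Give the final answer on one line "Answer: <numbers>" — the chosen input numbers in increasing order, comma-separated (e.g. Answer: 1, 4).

run #1 (p=5, v=5, w=5) runs B1->F, B2->F, B4->S, B3->F; records B1=F, B2=F, B3=F, B4=S
run #2 (p=2, v=1, w=7) runs B1->F, B2->T, B2->T, B2->T, B2->F, B4->E, B5->S, B3->T; records B1=F, B2=T, B2=F, B3=T, B4=E, B5=S
run #3 (p=6, v=1, w=4) runs B1->F, B2->T, B2->T, B2->T, B2->F, B4->S, B3->F; records B1=F, B2=T, B2=F, B3=F, B4=S
run #4 (p=3, v=5, w=6) runs B1->F, B2->F, B4->S, B3->F; records B1=F, B2=F, B3=F, B4=S
run #5 (p=1, v=3, w=6) runs B1->F, B2->T, B2->F, B4->E, B5->S, B3->T; records B1=F, B2=T, B2=F, B3=T, B4=E, B5=S
run #6 (p=4, v=0, w=6) runs B1->F, B2->T, B2->T, B2->T, B2->T, B2->F, B4->S, B3->F; records B1=F, B2=T, B2=F, B3=F, B4=S
run #7 (p=1, v=5, w=8) runs B1->F, B2->F, B4->E, B5->S, B3->T; records B1=F, B2=F, B3=T, B4=E, B5=S
run #8 (p=6, v=0, w=5) runs B1->F, B2->T, B2->T, B2->T, B2->T, B2->F, B4->S, B3->F; records B1=F, B2=T, B2=F, B3=F, B4=S
the full pool covers 8 outcomes: B1=F, B2=T, B2=F, B3=T, B3=F, B4=S, B4=E, B5=S
no size-1 subset reaches all 8 outcomes (best union: 6/8)
at size 2, {1, 2} reaches all 8 outcomes; every lexicographically earlier size-2 subset fails

Answer: 1, 2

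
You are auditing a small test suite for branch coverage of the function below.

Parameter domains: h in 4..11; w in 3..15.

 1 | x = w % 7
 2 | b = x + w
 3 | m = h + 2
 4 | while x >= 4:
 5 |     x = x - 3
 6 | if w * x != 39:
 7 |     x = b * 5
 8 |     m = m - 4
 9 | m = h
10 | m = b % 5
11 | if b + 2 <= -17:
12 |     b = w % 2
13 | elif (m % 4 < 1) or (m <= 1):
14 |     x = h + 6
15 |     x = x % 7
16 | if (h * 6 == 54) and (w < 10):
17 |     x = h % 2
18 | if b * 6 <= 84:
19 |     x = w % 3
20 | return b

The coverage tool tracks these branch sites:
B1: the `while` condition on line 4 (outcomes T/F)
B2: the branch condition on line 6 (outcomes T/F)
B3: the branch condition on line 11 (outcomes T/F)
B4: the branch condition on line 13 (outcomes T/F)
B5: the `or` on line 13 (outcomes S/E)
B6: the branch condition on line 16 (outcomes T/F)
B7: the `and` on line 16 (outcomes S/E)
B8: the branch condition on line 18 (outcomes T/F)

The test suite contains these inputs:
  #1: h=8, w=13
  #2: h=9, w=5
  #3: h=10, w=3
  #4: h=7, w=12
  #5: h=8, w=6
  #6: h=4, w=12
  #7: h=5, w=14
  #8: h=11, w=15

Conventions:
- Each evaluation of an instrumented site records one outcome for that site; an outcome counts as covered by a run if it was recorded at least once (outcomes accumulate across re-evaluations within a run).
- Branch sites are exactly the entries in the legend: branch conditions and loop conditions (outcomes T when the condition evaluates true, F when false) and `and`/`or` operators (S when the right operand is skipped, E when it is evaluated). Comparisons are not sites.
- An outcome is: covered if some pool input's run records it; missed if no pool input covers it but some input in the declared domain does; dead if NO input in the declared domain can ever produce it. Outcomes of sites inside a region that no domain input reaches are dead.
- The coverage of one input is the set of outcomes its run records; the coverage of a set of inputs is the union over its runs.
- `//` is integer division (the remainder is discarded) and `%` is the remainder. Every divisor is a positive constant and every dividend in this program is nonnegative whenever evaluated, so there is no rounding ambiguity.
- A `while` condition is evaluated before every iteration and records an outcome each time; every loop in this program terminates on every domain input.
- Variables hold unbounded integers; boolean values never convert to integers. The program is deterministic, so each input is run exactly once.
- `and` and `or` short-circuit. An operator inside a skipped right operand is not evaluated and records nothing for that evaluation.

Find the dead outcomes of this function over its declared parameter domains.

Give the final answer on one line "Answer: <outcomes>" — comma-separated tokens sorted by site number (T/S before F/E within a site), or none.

exhaustive pass over the 104-input domain:
  B3=T: zero occurrences over every domain input -> dead
  reachable outcomes have witnesses, e.g. B1=T (e.g. h=4, w=4), B1=F (e.g. h=4, w=3), B2=T (e.g. h=4, w=3), B2=F (e.g. h=4, w=13)

Answer: B3=T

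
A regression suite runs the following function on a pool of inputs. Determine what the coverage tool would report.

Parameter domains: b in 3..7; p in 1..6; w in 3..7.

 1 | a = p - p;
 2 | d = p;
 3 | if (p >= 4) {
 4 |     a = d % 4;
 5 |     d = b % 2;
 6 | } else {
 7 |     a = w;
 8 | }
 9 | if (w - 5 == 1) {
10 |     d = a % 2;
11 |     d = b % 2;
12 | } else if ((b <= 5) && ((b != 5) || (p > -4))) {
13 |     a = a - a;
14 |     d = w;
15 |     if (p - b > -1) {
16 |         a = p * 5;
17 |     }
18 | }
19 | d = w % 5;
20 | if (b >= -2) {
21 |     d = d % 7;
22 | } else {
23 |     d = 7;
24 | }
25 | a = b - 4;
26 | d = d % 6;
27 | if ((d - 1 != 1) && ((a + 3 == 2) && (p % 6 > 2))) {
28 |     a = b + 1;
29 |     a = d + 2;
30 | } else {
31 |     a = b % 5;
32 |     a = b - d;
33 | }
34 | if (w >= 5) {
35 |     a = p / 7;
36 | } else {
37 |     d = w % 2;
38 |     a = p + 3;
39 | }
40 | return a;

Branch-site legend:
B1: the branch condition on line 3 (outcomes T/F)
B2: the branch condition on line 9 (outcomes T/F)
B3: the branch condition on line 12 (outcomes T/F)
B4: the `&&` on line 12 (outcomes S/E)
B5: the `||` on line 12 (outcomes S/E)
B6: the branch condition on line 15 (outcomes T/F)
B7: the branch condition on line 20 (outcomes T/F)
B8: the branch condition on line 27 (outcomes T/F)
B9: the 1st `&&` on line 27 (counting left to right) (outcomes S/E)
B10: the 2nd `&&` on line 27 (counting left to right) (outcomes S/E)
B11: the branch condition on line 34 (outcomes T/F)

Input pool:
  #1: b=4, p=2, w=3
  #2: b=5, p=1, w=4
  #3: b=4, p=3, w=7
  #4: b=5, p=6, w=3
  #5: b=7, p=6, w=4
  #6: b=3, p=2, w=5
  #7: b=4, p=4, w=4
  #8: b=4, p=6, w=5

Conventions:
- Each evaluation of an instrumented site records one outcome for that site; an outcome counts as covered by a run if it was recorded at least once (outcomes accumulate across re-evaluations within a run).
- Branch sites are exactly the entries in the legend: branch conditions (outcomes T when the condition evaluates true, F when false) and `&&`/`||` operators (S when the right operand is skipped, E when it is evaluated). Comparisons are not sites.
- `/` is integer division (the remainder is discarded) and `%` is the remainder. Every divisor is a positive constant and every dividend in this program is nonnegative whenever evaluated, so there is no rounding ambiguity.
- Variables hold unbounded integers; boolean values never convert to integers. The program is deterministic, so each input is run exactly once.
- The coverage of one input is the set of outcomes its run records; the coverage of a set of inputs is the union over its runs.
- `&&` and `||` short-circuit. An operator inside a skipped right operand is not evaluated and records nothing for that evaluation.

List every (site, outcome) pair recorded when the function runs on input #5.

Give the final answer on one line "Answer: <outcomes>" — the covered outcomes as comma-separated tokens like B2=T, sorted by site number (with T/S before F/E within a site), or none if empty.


Tracing the run of input #5 (b=7, p=6, w=4):
  B1->T, B2->F, B4->S, B3->F, B7->T, B9->E, B10->S, B8->F, B11->F
as a set, this run covers: B1=T, B2=F, B3=F, B4=S, B7=T, B8=F, B9=E, B10=S, B11=F
Answer: B1=T, B2=F, B3=F, B4=S, B7=T, B8=F, B9=E, B10=S, B11=F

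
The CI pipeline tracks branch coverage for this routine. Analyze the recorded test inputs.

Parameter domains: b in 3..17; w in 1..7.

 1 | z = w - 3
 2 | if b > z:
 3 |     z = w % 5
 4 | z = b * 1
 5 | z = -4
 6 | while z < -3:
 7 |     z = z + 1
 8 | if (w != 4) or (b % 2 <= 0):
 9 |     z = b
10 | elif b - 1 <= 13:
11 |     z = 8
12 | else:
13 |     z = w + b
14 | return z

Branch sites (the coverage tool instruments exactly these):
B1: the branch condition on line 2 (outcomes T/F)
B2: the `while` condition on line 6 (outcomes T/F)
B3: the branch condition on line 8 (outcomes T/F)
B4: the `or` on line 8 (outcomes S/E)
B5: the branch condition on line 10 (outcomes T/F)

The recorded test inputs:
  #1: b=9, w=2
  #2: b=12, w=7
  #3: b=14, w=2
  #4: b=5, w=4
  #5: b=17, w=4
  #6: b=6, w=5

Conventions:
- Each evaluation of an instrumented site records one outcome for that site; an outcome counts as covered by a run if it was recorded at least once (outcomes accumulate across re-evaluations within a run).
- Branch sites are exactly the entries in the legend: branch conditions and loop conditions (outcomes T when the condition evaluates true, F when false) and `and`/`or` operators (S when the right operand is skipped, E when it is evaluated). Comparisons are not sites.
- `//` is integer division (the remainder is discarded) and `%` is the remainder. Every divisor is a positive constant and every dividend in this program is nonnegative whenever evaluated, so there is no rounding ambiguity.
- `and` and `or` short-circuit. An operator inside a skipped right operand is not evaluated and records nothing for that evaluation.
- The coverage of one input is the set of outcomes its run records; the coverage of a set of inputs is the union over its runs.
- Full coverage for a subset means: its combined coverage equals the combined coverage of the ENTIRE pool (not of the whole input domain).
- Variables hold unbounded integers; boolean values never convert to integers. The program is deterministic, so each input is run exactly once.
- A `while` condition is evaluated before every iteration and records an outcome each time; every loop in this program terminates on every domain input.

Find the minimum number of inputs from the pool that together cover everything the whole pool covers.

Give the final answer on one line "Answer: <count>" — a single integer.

input #1, b=9, w=2: outcomes B1=T, B2=T, B2=F, B3=T, B4=S
input #2, b=12, w=7: outcomes B1=T, B2=T, B2=F, B3=T, B4=S
input #3, b=14, w=2: outcomes B1=T, B2=T, B2=F, B3=T, B4=S
input #4, b=5, w=4: outcomes B1=T, B2=T, B2=F, B3=F, B4=E, B5=T
input #5, b=17, w=4: outcomes B1=T, B2=T, B2=F, B3=F, B4=E, B5=F
input #6, b=6, w=5: outcomes B1=T, B2=T, B2=F, B3=T, B4=S
together the pool reaches 9 outcomes: B1=T, B2=T, B2=F, B3=T, B3=F, B4=S, B4=E, B5=T, B5=F
no size-1 subset reaches all 9 outcomes (best union: 6/9)
no size-2 subset reaches all 9 outcomes (best union: 8/9)
inputs {1, 4, 5} (size 3) cover everything; no size-3 subset with a lexicographically smaller index list covers all 9

Answer: 3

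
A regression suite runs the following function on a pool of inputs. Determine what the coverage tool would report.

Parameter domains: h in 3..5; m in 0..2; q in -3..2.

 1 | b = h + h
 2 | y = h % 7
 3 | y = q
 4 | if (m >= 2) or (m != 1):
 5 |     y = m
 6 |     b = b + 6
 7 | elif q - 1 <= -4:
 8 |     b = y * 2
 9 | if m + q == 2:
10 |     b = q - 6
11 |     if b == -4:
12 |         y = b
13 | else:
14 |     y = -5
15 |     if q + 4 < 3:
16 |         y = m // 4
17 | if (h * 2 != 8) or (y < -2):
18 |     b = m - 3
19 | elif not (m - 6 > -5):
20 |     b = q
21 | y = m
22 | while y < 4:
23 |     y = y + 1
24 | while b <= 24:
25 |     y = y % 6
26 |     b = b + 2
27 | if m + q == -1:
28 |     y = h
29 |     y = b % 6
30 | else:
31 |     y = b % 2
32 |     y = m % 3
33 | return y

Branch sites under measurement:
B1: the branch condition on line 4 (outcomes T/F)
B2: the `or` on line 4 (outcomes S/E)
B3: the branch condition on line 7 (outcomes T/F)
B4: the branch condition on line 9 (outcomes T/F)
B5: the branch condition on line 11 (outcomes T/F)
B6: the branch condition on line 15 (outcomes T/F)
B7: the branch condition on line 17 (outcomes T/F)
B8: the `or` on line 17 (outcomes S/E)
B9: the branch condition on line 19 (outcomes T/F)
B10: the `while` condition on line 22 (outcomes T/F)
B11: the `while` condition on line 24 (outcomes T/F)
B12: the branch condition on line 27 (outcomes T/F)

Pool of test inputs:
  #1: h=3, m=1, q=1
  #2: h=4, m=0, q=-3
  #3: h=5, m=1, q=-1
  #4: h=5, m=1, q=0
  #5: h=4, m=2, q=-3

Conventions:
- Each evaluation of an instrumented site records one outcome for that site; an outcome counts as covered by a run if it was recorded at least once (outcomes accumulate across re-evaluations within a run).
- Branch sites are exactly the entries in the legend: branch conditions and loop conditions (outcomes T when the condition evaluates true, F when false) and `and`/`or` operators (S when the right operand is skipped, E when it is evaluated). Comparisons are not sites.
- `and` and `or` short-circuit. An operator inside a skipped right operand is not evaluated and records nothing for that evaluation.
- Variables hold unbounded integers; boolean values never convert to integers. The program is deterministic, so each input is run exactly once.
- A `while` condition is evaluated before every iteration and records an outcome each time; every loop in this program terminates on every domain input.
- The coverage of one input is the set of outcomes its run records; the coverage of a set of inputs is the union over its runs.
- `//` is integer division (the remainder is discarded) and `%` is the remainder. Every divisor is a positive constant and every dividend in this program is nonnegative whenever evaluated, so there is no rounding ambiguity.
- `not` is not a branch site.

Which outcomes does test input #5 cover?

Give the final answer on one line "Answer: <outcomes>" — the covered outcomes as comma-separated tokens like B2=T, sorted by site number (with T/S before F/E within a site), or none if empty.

Event log for input #5 (h=4, m=2, q=-3):
  B2->S, B1->T, B4->F, B6->T, B8->E, B7->F, B9->F, B10->T, B10->T, B10->F
  B11->T, B11->T, B11->T, B11->T, B11->T, B11->T, B11->F, B12->T
distinct outcomes covered: B1=T, B2=S, B4=F, B6=T, B7=F, B8=E, B9=F, B10=T, B10=F, B11=T, B11=F, B12=T

Answer: B1=T, B2=S, B4=F, B6=T, B7=F, B8=E, B9=F, B10=T, B10=F, B11=T, B11=F, B12=T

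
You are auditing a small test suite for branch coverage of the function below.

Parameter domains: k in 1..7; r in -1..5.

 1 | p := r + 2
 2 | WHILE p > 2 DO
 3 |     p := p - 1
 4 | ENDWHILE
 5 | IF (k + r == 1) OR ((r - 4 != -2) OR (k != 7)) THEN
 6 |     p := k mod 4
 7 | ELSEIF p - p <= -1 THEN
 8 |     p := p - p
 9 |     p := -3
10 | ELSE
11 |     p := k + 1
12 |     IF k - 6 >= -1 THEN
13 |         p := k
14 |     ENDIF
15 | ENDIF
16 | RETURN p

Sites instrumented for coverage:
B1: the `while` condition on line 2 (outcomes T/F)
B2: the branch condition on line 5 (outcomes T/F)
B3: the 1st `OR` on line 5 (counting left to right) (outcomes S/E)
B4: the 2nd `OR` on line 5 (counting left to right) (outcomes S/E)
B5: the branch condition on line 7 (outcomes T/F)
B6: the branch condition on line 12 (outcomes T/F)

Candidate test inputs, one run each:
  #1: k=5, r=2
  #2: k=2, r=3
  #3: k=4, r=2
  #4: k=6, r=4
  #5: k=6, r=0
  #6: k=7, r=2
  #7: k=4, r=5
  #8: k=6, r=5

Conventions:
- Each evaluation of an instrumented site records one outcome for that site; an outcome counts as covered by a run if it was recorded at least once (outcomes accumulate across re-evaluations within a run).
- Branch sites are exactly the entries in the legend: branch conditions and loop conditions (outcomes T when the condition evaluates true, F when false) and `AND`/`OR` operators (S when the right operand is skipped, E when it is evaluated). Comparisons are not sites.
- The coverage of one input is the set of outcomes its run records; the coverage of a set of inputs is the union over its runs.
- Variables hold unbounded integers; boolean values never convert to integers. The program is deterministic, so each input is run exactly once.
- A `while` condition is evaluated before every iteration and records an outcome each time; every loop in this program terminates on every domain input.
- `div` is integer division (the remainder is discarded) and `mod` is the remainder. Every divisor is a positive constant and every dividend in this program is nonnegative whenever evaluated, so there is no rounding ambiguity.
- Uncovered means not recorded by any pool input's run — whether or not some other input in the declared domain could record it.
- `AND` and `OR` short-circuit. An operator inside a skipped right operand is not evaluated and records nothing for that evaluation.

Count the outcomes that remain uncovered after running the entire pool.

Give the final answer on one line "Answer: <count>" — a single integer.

test 1 (k=5, r=2) fires B1->T, B1->T, B1->F, B3->E, B4->E, B2->T; hits B1=T, B1=F, B2=T, B3=E, B4=E
test 2 (k=2, r=3) fires B1->T, B1->T, B1->T, B1->F, B3->E, B4->S, B2->T; hits B1=T, B1=F, B2=T, B3=E, B4=S
test 3 (k=4, r=2) fires B1->T, B1->T, B1->F, B3->E, B4->E, B2->T; hits B1=T, B1=F, B2=T, B3=E, B4=E
test 4 (k=6, r=4) fires B1->T, B1->T, B1->T, B1->T, B1->F, B3->E, B4->S, B2->T; hits B1=T, B1=F, B2=T, B3=E, B4=S
test 5 (k=6, r=0) fires B1->F, B3->E, B4->S, B2->T; hits B1=F, B2=T, B3=E, B4=S
test 6 (k=7, r=2) fires B1->T, B1->T, B1->F, B3->E, B4->E, B2->F, B5->F, B6->T; hits B1=T, B1=F, B2=F, B3=E, B4=E, B5=F, B6=T
test 7 (k=4, r=5) fires B1->T, B1->T, B1->T, B1->T, B1->T, B1->F, B3->E, B4->S, B2->T; hits B1=T, B1=F, B2=T, B3=E, B4=S
test 8 (k=6, r=5) fires B1->T, B1->T, B1->T, B1->T, B1->T, B1->F, B3->E, B4->S, B2->T; hits B1=T, B1=F, B2=T, B3=E, B4=S
union over the pool: B1=T, B1=F, B2=T, B2=F, B3=E, B4=S, B4=E, B5=F, B6=T
uncovered (3 of 12): B3=S, B5=T, B6=F

Answer: 3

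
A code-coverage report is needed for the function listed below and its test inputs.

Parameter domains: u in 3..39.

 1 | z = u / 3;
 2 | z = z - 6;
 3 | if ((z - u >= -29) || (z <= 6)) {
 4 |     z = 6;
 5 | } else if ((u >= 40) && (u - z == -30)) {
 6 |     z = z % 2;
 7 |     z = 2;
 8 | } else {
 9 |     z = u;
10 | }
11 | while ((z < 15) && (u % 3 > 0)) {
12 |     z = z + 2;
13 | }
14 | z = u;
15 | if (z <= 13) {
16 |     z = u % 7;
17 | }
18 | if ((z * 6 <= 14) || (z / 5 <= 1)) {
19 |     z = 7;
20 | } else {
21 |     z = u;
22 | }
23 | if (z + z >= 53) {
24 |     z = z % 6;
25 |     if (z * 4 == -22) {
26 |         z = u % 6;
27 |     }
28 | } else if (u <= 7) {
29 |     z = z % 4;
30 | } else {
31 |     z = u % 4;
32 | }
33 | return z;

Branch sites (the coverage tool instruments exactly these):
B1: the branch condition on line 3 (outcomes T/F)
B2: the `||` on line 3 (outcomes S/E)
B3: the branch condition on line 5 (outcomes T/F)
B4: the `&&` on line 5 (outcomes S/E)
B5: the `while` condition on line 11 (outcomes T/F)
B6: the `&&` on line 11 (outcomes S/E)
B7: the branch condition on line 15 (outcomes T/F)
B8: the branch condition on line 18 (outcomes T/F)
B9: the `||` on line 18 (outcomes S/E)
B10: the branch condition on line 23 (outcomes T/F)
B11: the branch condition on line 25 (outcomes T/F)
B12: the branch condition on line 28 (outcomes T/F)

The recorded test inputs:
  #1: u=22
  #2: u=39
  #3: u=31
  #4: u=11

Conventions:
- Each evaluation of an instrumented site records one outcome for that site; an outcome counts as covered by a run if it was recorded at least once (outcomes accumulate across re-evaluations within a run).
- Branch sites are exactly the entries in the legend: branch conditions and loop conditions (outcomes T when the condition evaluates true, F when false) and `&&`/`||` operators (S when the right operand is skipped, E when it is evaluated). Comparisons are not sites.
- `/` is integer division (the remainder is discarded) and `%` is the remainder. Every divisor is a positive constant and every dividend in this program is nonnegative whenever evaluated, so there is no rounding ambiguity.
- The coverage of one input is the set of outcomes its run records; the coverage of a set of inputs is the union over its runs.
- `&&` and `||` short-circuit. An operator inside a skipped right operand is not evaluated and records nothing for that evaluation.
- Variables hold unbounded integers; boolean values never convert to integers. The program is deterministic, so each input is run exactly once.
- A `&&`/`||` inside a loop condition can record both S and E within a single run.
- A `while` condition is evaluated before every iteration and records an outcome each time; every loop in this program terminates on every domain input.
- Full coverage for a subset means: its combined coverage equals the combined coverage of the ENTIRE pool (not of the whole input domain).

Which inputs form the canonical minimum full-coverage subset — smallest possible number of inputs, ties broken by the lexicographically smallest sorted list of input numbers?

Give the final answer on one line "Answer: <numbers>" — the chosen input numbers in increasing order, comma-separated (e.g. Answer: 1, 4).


test 1 (u=22) fires B2->S, B1->T, B6->E, B5->T, B6->E, B5->T, B6->E, B5->T, B6->E, B5->T, B6->E, B5->T, B6->S, B5->F, ...; hits B1=T, B2=S, B5=T, B5=F, B6=S, B6=E, B7=F, B8=F, B9=E, B10=F, B12=F
test 2 (u=39) fires B2->E, B1->F, B4->S, B3->F, B6->S, B5->F, B7->F, B9->E, B8->F, B10->T, B11->F; hits B1=F, B2=E, B3=F, B4=S, B5=F, B6=S, B7=F, B8=F, B9=E, B10=T, B11=F
test 3 (u=31) fires B2->S, B1->T, B6->E, B5->T, B6->E, B5->T, B6->E, B5->T, B6->E, B5->T, B6->E, B5->T, B6->S, B5->F, ...; hits B1=T, B2=S, B5=T, B5=F, B6=S, B6=E, B7=F, B8=F, B9=E, B10=T, B11=F
test 4 (u=11) fires B2->S, B1->T, B6->E, B5->T, B6->E, B5->T, B6->E, B5->T, B6->E, B5->T, B6->E, B5->T, B6->S, B5->F, ...; hits B1=T, B2=S, B5=T, B5=F, B6=S, B6=E, B7=T, B8=T, B9=E, B10=F, B12=F
together the pool reaches 19 outcomes: B1=T, B1=F, B2=S, B2=E, B3=F, B4=S, B5=T, B5=F, B6=S, B6=E, B7=T, B7=F, B8=T, B8=F, B9=E, B10=T, B10=F, B11=F, B12=F
no size-1 subset reaches all 19 outcomes (best union: 11/19)
inputs {2, 4} (size 2) cover everything; no size-2 subset with a lexicographically smaller index list covers all 19
Answer: 2, 4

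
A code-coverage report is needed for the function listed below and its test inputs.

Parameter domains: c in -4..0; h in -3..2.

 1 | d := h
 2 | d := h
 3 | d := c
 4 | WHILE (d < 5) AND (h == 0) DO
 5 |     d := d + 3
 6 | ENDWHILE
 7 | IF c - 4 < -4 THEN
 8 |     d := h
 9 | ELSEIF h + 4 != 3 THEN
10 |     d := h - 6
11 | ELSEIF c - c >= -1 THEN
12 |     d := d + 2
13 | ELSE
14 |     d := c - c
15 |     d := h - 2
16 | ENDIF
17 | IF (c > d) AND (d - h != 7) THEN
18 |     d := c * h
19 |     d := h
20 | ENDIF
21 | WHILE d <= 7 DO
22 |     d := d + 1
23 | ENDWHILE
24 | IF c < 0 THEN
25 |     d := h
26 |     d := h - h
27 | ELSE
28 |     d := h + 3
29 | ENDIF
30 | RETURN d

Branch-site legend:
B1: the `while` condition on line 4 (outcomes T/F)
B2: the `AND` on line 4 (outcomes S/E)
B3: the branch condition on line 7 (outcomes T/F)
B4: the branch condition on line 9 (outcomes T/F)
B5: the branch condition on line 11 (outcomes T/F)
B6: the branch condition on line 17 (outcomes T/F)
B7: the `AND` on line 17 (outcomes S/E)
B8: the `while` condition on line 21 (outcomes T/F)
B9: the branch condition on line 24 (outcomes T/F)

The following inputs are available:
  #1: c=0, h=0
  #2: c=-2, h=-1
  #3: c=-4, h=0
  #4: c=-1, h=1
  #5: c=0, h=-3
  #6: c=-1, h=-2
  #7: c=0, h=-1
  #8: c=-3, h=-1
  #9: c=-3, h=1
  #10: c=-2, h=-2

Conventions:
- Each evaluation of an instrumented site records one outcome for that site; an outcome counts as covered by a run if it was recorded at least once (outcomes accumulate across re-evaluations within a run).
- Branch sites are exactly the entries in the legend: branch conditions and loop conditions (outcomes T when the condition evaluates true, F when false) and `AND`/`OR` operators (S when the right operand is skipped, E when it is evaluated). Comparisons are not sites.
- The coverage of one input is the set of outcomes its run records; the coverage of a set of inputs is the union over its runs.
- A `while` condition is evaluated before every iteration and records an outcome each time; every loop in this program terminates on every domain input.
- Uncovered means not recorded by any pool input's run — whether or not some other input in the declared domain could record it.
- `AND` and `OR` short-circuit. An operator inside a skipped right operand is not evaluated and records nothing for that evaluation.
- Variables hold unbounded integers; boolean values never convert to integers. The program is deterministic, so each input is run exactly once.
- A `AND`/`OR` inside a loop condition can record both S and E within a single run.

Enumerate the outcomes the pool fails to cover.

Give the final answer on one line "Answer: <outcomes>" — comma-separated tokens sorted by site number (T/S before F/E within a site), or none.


test 1 (c=0, h=0) fires B2->E, B1->T, B2->E, B1->T, B2->S, B1->F, B3->F, B4->T, B7->E, B6->T, B8->T, B8->T, B8->T, B8->T, ...; hits B1=T, B1=F, B2=S, B2=E, B3=F, B4=T, B6=T, B7=E, B8=T, B8=F, B9=F
test 2 (c=-2, h=-1) fires B2->E, B1->F, B3->T, B7->S, B6->F, B8->T, B8->T, B8->T, B8->T, B8->T, B8->T, B8->T, B8->T, B8->T, ...; hits B1=F, B2=E, B3=T, B6=F, B7=S, B8=T, B8=F, B9=T
test 3 (c=-4, h=0) fires B2->E, B1->T, B2->E, B1->T, B2->E, B1->T, B2->S, B1->F, B3->T, B7->S, B6->F, B8->T, B8->T, B8->T, ...; hits B1=T, B1=F, B2=S, B2=E, B3=T, B6=F, B7=S, B8=T, B8=F, B9=T
test 4 (c=-1, h=1) fires B2->E, B1->F, B3->T, B7->S, B6->F, B8->T, B8->T, B8->T, B8->T, B8->T, B8->T, B8->T, B8->F, B9->T; hits B1=F, B2=E, B3=T, B6=F, B7=S, B8=T, B8=F, B9=T
test 5 (c=0, h=-3) fires B2->E, B1->F, B3->F, B4->T, B7->E, B6->T, B8->T, B8->T, B8->T, B8->T, B8->T, B8->T, B8->T, B8->T, ...; hits B1=F, B2=E, B3=F, B4=T, B6=T, B7=E, B8=T, B8=F, B9=F
test 6 (c=-1, h=-2) fires B2->E, B1->F, B3->T, B7->E, B6->T, B8->T, B8->T, B8->T, B8->T, B8->T, B8->T, B8->T, B8->T, B8->T, ...; hits B1=F, B2=E, B3=T, B6=T, B7=E, B8=T, B8=F, B9=T
test 7 (c=0, h=-1) fires B2->E, B1->F, B3->F, B4->F, B5->T, B7->S, B6->F, B8->T, B8->T, B8->T, B8->T, B8->T, B8->T, B8->F, ...; hits B1=F, B2=E, B3=F, B4=F, B5=T, B6=F, B7=S, B8=T, B8=F, B9=F
test 8 (c=-3, h=-1) fires B2->E, B1->F, B3->T, B7->S, B6->F, B8->T, B8->T, B8->T, B8->T, B8->T, B8->T, B8->T, B8->T, B8->T, ...; hits B1=F, B2=E, B3=T, B6=F, B7=S, B8=T, B8=F, B9=T
test 9 (c=-3, h=1) fires B2->E, B1->F, B3->T, B7->S, B6->F, B8->T, B8->T, B8->T, B8->T, B8->T, B8->T, B8->T, B8->F, B9->T; hits B1=F, B2=E, B3=T, B6=F, B7=S, B8=T, B8=F, B9=T
test 10 (c=-2, h=-2) fires B2->E, B1->F, B3->T, B7->S, B6->F, B8->T, B8->T, B8->T, B8->T, B8->T, B8->T, B8->T, B8->T, B8->T, ...; hits B1=F, B2=E, B3=T, B6=F, B7=S, B8=T, B8=F, B9=T
union over the pool: B1=T, B1=F, B2=S, B2=E, B3=T, B3=F, B4=T, B4=F, B5=T, B6=T, B6=F, B7=S, B7=E, B8=T, B8=F, B9=T, B9=F
uncovered (1 of 18): B5=F
Answer: B5=F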